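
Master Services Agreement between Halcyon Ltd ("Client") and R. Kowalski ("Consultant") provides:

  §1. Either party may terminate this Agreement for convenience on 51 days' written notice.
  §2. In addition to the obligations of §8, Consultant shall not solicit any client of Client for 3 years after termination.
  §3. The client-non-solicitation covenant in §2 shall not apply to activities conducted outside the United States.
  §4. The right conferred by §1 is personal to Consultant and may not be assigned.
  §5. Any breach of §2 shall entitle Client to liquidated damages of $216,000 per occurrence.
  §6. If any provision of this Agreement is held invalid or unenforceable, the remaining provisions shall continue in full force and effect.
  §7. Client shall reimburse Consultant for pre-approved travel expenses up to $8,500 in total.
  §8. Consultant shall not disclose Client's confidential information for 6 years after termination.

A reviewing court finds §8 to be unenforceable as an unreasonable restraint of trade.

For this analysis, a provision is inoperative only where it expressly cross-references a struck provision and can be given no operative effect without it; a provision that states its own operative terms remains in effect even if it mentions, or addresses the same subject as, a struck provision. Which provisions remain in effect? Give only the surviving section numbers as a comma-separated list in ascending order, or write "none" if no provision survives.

§8 is struck. Although §2 refers to §8, its operative terms do not depend on §8, so it remains in effect. No other provision's operative terms depend on §8. Under the severability clause in §6, the remaining provisions continue in force. §1, §2, §3, §4, §5, §6, and §7 remain in effect.

1, 2, 3, 4, 5, 6, 7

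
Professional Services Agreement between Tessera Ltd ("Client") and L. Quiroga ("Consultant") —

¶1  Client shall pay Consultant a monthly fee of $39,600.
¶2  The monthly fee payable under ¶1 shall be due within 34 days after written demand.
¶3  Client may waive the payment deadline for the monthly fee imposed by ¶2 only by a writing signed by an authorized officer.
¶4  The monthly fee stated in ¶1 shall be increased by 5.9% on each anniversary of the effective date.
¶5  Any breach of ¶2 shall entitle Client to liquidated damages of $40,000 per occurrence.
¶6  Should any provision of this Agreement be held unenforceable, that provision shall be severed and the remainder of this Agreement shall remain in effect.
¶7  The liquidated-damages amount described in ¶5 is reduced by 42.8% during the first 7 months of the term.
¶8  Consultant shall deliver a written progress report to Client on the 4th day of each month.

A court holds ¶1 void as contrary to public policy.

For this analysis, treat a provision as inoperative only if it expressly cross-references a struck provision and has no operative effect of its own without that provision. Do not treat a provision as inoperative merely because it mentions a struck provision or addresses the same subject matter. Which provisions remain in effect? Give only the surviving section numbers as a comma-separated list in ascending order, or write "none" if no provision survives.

¶1 is struck. ¶2 does nothing except set the payment deadline for the monthly fee by reference to ¶1; with ¶1 gone it has no independent effect and is inoperative. ¶4 has no operative effect of its own apart from ¶1 and is therefore inoperative. The only function of ¶3 is the waiver condition for ¶2, so it cannot stand once ¶2 is removed. ¶5 has no operative effect of its own apart from ¶2 and is therefore inoperative. ¶7 has no operative effect of its own apart from ¶5 and is therefore inoperative. Under the severability clause in ¶6, the remaining provisions continue in force. That leaves ¶6 and ¶8 in effect.

6, 8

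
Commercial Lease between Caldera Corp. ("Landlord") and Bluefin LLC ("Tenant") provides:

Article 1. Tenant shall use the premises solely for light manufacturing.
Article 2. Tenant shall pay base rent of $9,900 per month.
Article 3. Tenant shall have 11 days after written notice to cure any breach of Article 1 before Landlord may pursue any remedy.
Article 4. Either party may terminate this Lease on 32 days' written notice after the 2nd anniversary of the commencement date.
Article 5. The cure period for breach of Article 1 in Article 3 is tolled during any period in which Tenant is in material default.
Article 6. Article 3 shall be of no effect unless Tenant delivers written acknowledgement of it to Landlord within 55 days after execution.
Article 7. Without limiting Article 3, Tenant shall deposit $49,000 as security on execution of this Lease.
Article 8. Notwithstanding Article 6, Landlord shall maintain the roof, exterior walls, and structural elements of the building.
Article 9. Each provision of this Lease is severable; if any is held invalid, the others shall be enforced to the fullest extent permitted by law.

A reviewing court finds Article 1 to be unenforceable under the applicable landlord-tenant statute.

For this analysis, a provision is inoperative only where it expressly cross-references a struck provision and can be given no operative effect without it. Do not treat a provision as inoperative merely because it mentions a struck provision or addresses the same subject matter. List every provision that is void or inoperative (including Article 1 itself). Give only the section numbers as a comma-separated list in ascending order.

1, 3, 5, 6

Article 1 is struck. Article 3 operates only by reference to Article 1, so it falls with Article 1. Article 5 has no operative effect of its own apart from Article 3 and is therefore inoperative. Article 6 operates only by reference to Article 3, so it falls with Article 3. Although Article 8 refers to Article 6, its operative terms do not depend on Article 6, so it remains in effect. Although Article 7 refers to Article 3, its operative terms do not depend on Article 3, so it remains in effect. Under the severability clause in Article 9, the remaining provisions continue in force. That leaves Article 2, Article 4, Article 7, Article 8, and Article 9 in effect.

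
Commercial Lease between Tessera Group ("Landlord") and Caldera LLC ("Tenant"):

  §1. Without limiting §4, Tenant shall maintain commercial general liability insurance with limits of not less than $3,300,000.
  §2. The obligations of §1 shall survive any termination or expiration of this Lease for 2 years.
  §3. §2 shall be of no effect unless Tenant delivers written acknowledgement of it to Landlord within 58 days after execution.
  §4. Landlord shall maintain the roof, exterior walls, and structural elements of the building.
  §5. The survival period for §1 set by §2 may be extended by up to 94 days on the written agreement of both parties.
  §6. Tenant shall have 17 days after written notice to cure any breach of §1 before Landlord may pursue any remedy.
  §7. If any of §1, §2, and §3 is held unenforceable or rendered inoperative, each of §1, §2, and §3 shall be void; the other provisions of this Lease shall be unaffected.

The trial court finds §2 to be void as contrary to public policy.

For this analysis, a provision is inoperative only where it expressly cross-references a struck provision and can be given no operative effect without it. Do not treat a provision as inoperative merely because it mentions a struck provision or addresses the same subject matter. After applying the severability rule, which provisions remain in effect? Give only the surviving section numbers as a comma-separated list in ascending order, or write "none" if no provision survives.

§2 is struck. §3 operates only by reference to §2, so it falls with §2. §5 has no operative effect of its own apart from §2 and is therefore inoperative. §7 declares §1, §2, and §3 mutually dependent; since one of them has fallen, all of them are of no effect. That brings down §1 as well. §6 in turn depends solely on a provision now struck and likewise falls. The remainder continues in force under §7. §4 and §7 remain in effect.

4, 7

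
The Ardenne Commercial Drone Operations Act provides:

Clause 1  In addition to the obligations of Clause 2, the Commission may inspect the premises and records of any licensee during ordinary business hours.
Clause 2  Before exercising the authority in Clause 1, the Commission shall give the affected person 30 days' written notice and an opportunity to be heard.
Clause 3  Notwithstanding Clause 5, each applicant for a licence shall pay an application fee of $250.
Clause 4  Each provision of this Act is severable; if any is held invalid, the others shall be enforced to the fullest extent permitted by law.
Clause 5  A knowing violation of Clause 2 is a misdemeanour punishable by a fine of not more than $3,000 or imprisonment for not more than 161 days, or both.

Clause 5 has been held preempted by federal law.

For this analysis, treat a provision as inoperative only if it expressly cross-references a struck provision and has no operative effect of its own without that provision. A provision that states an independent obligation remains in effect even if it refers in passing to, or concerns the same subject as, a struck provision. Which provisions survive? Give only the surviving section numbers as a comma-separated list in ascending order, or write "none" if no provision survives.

Clause 5 is struck. Clause 3 mentions Clause 5 but its own obligation stands independently of Clause 5, so Clause 3 is not affected. Nothing else in the Act is defined by reference to Clause 5. Under the severability clause in Clause 4, the remaining provisions continue in force. That leaves Clause 1, Clause 2, Clause 3, and Clause 4 in effect.

1, 2, 3, 4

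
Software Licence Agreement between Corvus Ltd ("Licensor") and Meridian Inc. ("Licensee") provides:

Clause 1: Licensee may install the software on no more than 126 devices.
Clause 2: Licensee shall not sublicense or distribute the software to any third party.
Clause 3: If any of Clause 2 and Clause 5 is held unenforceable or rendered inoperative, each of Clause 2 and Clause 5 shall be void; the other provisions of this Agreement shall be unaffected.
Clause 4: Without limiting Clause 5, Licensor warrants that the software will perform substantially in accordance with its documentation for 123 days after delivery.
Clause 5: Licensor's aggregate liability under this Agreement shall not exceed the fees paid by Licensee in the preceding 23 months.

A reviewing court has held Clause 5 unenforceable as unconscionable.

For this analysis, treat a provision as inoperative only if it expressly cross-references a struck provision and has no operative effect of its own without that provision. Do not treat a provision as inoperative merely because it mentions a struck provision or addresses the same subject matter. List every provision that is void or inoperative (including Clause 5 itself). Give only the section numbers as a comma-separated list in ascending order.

Clause 5 is struck. Clause 4 mentions Clause 5 but its own obligation stands independently of Clause 5, so Clause 4 is not affected. Nothing else in the Agreement is defined by reference to Clause 5. Clause 3 declares Clause 2 and Clause 5 mutually dependent; since one of them has fallen, all of them are of no effect. That brings down Clause 2 as well. The remainder continues in force under Clause 3. That leaves Clause 1, Clause 3, and Clause 4 in effect.

2, 5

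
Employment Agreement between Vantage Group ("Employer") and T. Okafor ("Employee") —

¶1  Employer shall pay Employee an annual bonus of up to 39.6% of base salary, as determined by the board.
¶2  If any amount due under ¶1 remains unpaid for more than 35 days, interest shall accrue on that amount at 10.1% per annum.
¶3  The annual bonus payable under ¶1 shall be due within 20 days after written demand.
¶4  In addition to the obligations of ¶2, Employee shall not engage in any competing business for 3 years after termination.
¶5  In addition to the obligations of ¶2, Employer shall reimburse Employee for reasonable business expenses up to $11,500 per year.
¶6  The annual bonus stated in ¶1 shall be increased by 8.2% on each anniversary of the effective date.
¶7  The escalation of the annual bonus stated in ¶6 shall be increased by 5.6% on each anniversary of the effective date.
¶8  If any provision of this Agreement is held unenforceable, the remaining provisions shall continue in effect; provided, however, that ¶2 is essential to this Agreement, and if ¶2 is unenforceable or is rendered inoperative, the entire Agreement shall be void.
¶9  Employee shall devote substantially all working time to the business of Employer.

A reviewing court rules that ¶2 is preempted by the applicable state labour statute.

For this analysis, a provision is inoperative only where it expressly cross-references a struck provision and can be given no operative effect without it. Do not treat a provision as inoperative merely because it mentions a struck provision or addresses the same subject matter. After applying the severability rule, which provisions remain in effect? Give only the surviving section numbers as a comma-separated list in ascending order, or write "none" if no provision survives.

¶2 is struck. No other provision's operative terms depend on ¶2. ¶8 makes ¶2 an essential term, and ¶2 is the provision held invalid; under ¶8, the entire Agreement is therefore void. No provision of the Agreement survives.

none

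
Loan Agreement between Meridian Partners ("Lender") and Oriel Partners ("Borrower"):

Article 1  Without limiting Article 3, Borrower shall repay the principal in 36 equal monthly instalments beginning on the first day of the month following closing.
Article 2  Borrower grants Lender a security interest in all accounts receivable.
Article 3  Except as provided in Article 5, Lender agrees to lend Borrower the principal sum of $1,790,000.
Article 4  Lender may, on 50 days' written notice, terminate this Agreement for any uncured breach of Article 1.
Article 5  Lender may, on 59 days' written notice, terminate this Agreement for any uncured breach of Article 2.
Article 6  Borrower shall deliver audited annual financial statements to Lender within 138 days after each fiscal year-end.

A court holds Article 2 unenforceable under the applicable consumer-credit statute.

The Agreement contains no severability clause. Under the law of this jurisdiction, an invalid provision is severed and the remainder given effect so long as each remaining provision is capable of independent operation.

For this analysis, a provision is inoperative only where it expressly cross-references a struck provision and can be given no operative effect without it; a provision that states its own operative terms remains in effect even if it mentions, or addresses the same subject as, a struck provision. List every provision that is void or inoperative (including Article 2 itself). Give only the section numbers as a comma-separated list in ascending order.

Article 2 is struck. Article 5 operates only by reference to Article 2, so it falls with Article 2. Although Article 3 refers to Article 5, its operative terms do not depend on Article 5, so it remains in effect. Under the stated default rule, only provisions that cannot operate independently fall away; the rest are enforced. Article 1, Article 3, Article 4, and Article 6 remain in effect.

2, 5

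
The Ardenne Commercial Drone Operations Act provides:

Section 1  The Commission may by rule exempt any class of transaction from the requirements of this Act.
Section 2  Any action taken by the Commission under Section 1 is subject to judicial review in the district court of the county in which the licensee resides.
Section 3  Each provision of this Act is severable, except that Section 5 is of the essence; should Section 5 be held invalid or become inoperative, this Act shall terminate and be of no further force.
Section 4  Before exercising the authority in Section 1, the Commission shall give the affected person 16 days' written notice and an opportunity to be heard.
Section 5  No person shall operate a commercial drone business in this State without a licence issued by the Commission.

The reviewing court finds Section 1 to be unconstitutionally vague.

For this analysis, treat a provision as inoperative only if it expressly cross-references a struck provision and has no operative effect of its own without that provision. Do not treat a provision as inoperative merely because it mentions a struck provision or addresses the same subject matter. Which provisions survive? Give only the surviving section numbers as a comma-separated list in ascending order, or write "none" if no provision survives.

3, 5

Section 1 is struck. The only function of Section 2 is the judicial-review right for Section 1, so it cannot stand once Section 1 is removed. Section 4 has no operative effect of its own apart from Section 1 and is therefore inoperative. Section 3 makes Section 5 an essential term, but Section 5 is unaffected, so the severability proviso in Section 3 preserves the remaining provisions. Section 3 and Section 5 remain in effect.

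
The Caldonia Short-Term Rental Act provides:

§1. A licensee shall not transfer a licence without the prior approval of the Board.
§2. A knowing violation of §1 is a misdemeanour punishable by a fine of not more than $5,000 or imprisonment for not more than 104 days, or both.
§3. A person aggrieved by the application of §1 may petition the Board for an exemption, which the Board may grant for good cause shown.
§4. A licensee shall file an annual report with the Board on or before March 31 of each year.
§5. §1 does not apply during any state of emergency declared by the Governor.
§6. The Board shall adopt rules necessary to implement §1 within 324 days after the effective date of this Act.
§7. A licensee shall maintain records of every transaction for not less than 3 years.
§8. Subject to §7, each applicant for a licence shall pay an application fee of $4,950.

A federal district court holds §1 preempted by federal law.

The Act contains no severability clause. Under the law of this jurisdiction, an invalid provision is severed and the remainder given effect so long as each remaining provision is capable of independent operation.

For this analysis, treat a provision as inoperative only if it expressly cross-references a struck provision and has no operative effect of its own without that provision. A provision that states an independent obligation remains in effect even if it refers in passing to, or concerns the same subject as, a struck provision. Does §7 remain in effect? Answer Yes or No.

§1 is struck. §2 has no operative effect of its own apart from §1 and is therefore inoperative. §3 operates only by reference to §1, so it falls with §1. The only function of §5 is the emergency suspension of §1, so it cannot stand once §1 is removed. §6 has no operative effect of its own apart from §1 and is therefore inoperative. Under the stated default rule, only provisions that cannot operate independently fall away; the rest are enforced. That leaves §4, §7, and §8 in effect. §7 is among the surviving provisions, so the answer is yes.

Yes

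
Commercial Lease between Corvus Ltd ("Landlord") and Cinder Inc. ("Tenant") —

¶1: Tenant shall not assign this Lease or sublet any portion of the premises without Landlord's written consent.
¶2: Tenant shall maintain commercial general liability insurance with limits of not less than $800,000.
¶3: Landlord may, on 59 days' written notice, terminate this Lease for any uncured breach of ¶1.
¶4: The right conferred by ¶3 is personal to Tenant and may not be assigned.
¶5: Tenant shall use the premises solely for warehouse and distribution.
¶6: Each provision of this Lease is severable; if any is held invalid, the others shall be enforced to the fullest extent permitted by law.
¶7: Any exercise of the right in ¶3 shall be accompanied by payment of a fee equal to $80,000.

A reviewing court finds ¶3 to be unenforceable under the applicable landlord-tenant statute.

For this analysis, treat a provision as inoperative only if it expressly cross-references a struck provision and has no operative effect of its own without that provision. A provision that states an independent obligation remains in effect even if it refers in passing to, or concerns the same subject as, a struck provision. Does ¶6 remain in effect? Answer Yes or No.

¶3 is struck. ¶4 merely fixes the non-assignment of ¶3; with ¶3 gone it has nothing to operate on and falls away. The only function of ¶7 is the exercise fee for ¶3, so it cannot stand once ¶3 is removed. ¶6 is a severability clause and preserves every provision that can still be given independent effect. ¶1, ¶2, ¶5, and ¶6 remain in effect. ¶6 is among the surviving provisions, so the answer is yes.

Yes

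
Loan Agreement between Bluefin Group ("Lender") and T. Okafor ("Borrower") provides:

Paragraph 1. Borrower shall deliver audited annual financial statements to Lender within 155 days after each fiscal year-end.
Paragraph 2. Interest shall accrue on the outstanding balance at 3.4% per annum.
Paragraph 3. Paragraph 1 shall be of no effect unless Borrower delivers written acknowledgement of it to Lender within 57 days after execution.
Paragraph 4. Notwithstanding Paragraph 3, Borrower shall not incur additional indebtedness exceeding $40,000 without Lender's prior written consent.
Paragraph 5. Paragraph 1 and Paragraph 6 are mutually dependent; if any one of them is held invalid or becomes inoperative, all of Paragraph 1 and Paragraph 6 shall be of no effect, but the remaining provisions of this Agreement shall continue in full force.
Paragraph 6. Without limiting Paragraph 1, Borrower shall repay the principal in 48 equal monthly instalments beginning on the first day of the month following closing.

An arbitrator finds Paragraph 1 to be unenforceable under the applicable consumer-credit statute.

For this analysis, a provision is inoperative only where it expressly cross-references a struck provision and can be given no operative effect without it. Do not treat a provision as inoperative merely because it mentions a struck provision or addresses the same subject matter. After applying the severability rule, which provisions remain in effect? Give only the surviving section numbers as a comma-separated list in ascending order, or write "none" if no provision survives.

Paragraph 1 is struck. Paragraph 3 merely fixes the acknowledgement condition for Paragraph 1; with Paragraph 1 gone it has nothing to operate on and falls away. Although Paragraph 4 refers to Paragraph 3, its operative terms do not depend on Paragraph 3, so it remains in effect. Paragraph 5 declares Paragraph 1 and Paragraph 6 mutually dependent; since one of them has fallen, all of them are of no effect. That brings down Paragraph 6 as well. The remainder continues in force under Paragraph 5. Paragraph 2, Paragraph 4, and Paragraph 5 remain in effect.

2, 4, 5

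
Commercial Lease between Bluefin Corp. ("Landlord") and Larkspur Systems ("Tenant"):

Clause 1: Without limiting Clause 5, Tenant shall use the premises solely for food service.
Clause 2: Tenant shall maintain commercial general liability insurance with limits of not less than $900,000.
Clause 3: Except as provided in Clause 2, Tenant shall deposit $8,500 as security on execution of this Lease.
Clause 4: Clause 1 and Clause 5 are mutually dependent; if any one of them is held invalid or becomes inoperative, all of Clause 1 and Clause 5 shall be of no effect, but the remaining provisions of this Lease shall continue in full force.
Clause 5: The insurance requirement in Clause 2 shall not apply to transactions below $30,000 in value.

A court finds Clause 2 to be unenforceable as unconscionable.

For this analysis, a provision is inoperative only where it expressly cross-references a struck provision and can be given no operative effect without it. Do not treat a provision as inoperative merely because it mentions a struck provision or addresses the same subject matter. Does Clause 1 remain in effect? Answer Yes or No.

No

Clause 2 is struck. Clause 5 has no operative effect of its own apart from Clause 2 and is therefore inoperative. Clause 3 mentions Clause 2 but its own obligation stands independently of Clause 2, so Clause 3 is not affected. Clause 4 declares Clause 1 and Clause 5 mutually dependent; since one of them has fallen, all of them are of no effect. That brings down Clause 1 as well. The remainder continues in force under Clause 4. That leaves Clause 3 and Clause 4 in effect. Clause 1 is among the inoperative provisions, so the answer is no.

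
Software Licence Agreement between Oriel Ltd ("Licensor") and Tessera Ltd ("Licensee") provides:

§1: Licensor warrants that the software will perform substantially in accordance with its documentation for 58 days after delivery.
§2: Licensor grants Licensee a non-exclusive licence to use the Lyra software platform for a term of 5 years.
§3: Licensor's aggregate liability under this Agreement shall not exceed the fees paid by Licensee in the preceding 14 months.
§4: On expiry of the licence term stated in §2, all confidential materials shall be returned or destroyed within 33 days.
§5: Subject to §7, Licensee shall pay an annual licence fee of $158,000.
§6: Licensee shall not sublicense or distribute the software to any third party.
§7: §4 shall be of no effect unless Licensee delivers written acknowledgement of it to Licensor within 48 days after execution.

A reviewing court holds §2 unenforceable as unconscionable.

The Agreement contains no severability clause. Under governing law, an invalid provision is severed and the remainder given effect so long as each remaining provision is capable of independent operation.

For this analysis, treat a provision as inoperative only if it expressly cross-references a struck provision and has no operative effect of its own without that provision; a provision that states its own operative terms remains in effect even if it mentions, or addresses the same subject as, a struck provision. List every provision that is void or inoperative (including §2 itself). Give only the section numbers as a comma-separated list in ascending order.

2, 4, 7

§2 is struck. §4 operates only by reference to §2, so it falls with §2. §7 has no operative effect of its own apart from §4 and is therefore inoperative. §5 mentions §7 but its own obligation stands independently of §7, so §5 is not affected. With no severability clause, the stated default rule severs what cannot stand and enforces each remaining provision that can operate on its own. §1, §3, §5, and §6 remain in effect.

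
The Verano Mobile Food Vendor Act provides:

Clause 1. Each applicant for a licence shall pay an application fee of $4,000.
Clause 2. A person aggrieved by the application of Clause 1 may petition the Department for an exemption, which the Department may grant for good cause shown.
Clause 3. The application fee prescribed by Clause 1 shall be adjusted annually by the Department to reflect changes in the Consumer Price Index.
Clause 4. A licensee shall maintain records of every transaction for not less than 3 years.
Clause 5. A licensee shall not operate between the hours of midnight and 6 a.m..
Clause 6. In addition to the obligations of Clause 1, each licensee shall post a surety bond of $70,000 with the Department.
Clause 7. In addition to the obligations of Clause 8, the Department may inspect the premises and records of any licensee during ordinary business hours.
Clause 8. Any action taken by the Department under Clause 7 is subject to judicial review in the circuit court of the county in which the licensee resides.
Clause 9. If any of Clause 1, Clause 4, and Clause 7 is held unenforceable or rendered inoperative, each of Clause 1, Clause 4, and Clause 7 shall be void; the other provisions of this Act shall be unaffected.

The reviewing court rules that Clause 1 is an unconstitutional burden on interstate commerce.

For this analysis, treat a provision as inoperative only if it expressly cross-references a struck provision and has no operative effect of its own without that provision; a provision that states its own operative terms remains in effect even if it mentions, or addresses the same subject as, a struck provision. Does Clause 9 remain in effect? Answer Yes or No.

Clause 1 is struck. The only function of Clause 2 is the exemption procedure for Clause 1, so it cannot stand once Clause 1 is removed. Clause 3 operates only by reference to Clause 1, so it falls with Clause 1. Clause 6 mentions Clause 1 but its own obligation stands independently of Clause 1, so Clause 6 is not affected. Clause 9 declares Clause 1, Clause 4, and Clause 7 mutually dependent; since one of them has fallen, all of them are of no effect. That brings down Clause 4 and Clause 7 as well. Clause 8 in turn depends solely on a provision now struck and likewise falls. The remainder continues in force under Clause 9. The provisions still in force are Clause 5, Clause 6, and Clause 9. Clause 9 is among the surviving provisions, so the answer is yes.

Yes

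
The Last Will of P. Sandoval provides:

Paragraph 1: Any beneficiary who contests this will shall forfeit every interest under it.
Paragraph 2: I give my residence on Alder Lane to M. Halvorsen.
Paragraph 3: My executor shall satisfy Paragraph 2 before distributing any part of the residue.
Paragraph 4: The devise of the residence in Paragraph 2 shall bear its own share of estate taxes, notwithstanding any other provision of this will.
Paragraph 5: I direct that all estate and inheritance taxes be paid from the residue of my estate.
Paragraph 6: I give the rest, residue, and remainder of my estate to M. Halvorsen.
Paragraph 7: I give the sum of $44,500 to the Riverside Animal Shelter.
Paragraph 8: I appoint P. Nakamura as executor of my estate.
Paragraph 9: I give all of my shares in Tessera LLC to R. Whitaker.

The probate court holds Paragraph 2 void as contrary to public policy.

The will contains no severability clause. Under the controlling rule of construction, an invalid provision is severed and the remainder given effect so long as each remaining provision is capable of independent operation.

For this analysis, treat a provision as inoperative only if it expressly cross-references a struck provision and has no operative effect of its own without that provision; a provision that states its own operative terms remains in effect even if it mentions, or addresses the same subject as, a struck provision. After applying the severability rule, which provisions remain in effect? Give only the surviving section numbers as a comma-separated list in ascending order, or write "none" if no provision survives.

Paragraph 2 is struck. The only function of Paragraph 3 is the priority direction for Paragraph 2, so it cannot stand once Paragraph 2 is removed. Paragraph 4 operates only by reference to Paragraph 2, so it falls with Paragraph 2. With no severability clause, the stated default rule severs what cannot stand and enforces each remaining provision that can operate on its own. Paragraph 1, Paragraph 5, Paragraph 6, Paragraph 7, Paragraph 8, and Paragraph 9 remain in effect.

1, 5, 6, 7, 8, 9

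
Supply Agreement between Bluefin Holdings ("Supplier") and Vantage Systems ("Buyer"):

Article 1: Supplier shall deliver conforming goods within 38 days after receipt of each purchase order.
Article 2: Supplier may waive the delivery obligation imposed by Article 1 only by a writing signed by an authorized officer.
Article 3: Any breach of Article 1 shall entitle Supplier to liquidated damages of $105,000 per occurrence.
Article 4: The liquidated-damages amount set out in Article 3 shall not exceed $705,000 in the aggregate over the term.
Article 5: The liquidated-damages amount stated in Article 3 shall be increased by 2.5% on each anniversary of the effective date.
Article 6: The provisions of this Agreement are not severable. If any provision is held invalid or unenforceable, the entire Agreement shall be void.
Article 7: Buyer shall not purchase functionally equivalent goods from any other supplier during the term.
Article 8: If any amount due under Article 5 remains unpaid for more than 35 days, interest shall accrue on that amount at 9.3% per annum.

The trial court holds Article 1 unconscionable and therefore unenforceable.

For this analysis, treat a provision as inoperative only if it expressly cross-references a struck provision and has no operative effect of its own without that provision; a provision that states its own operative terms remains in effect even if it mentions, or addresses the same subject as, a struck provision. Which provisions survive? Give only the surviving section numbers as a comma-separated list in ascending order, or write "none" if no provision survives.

none

Article 1 is struck. Article 2 has no operative effect of its own apart from Article 1 and is therefore inoperative. Article 3 has no operative effect of its own apart from Article 1 and is therefore inoperative. Article 4 operates only by reference to Article 3, so it falls with Article 3. Article 5 does nothing except set the escalation of the liquidated-damages amount by reference to Article 3; with Article 3 gone it has no independent effect and is inoperative. Article 8 has no operative effect of its own apart from Article 5 and is therefore inoperative. Article 6 provides that the Agreement is not severable, so the invalidity of any one provision voids the entire Agreement. No provision of the Agreement survives.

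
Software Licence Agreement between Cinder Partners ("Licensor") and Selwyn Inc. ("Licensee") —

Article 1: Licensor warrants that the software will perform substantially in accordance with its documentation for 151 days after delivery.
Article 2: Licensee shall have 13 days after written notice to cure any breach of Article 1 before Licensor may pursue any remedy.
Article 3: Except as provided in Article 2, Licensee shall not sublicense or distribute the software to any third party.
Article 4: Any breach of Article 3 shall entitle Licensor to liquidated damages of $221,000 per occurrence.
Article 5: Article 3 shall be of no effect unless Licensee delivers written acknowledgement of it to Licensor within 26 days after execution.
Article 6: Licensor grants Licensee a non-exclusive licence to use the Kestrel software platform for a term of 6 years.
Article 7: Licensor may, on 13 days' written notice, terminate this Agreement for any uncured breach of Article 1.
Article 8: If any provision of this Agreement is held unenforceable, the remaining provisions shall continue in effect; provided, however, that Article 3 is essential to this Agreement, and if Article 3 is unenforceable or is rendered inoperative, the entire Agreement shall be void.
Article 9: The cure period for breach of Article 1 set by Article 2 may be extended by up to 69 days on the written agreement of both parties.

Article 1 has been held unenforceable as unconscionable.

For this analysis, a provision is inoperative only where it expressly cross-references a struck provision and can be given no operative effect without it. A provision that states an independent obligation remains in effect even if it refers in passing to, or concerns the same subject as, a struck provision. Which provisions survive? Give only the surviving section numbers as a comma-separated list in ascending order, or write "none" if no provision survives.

Article 1 is struck. Article 2 merely fixes the cure period for breach of Article 1; with Article 1 gone it has nothing to operate on and falls away. Article 7 has no operative effect of its own apart from Article 1 and is therefore inoperative. The whole of Article 9 is the extension of the cure period for breach of Article 1, defined by reference to Article 2, so Article 9 cannot stand once Article 2 is removed. Although Article 3 refers to Article 2, its operative terms do not depend on Article 2, so it remains in effect. Article 8 makes Article 3 an essential term, but Article 3 is unaffected, so the severability proviso in Article 8 preserves the remaining provisions. Article 3, Article 4, Article 5, Article 6, and Article 8 remain in effect.

3, 4, 5, 6, 8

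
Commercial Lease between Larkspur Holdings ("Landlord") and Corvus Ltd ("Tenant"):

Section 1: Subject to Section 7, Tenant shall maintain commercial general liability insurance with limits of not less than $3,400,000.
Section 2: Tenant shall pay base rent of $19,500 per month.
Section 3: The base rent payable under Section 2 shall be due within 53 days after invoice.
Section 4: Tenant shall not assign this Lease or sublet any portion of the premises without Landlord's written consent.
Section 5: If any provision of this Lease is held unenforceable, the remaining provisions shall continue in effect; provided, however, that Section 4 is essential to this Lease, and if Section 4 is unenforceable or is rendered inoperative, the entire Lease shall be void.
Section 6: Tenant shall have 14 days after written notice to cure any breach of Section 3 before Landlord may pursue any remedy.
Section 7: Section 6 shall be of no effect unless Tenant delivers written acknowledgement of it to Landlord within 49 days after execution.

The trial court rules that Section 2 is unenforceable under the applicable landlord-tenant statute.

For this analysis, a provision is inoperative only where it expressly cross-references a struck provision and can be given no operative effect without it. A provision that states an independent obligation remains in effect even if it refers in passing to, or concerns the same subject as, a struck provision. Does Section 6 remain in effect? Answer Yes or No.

No

Section 2 is struck. Section 3 does nothing except set the payment deadline for the base rent by reference to Section 2; with Section 2 gone it has no independent effect and is inoperative. Section 6 merely fixes the cure period for breach of Section 3; with Section 3 gone it has nothing to operate on and falls away. Section 7 operates only by reference to Section 6, so it falls with Section 6. Section 1 mentions Section 7 but its own obligation stands independently of Section 7, so Section 1 is not affected. Section 5 makes Section 4 an essential term, but Section 4 is unaffected, so the severability proviso in Section 5 preserves the remaining provisions. Section 1, Section 4, and Section 5 remain in effect. Section 6 is among the inoperative provisions, so the answer is no.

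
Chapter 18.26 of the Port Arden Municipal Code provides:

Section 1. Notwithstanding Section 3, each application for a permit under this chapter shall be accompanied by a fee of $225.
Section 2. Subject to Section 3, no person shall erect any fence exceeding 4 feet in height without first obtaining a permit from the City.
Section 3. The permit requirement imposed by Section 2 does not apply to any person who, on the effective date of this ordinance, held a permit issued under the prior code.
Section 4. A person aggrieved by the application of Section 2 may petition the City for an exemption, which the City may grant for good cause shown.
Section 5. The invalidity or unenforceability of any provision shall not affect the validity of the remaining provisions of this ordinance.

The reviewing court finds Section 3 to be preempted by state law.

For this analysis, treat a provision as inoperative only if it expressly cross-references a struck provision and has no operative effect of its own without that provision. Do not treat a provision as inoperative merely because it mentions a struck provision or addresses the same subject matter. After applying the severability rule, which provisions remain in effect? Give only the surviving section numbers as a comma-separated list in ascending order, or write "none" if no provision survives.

Section 3 is struck. Although Section 1 refers to Section 3, its operative terms do not depend on Section 3, so it remains in effect. Section 2 mentions Section 3 but its own obligation stands independently of Section 3, so Section 2 is not affected. No other provision's operative terms depend on Section 3. Under the severability clause in Section 5, the remaining provisions continue in force. That leaves Section 1, Section 2, Section 4, and Section 5 in effect.

1, 2, 4, 5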